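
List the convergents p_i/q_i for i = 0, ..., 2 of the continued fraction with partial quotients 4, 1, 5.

4/1, 5/1, 29/6

Using the convergent recurrence p_i = a_i*p_{i-1} + p_{i-2}, q_i = a_i*q_{i-1} + q_{i-2} with p_{-2}=0, p_{-1}=1, q_{-2}=1, q_{-1}=0:
  i=0: a_0=4, p_0 = 4*1 + 0 = 4, q_0 = 4*0 + 1 = 1.
  i=1: a_1=1, p_1 = 1*4 + 1 = 5, q_1 = 1*1 + 0 = 1.
  i=2: a_2=5, p_2 = 5*5 + 4 = 29, q_2 = 5*1 + 1 = 6.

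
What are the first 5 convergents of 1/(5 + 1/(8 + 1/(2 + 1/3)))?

0/1, 1/5, 8/41, 17/87, 59/302

Using the convergent recurrence p_i = a_i*p_{i-1} + p_{i-2}, q_i = a_i*q_{i-1} + q_{i-2} with p_{-2}=0, p_{-1}=1, q_{-2}=1, q_{-1}=0:
  i=0: a_0=0, p_0 = 0*1 + 0 = 0, q_0 = 0*0 + 1 = 1.
  i=1: a_1=5, p_1 = 5*0 + 1 = 1, q_1 = 5*1 + 0 = 5.
  i=2: a_2=8, p_2 = 8*1 + 0 = 8, q_2 = 8*5 + 1 = 41.
  i=3: a_3=2, p_3 = 2*8 + 1 = 17, q_3 = 2*41 + 5 = 87.
  i=4: a_4=3, p_4 = 3*17 + 8 = 59, q_4 = 3*87 + 41 = 302.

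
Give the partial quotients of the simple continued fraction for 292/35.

[8; 2, 1, 11]

Run the Euclidean algorithm on 292 and 35; the successive quotients are the partial quotients a_0, a_1, ... (each step inverts the fractional part left over by the previous one):
  292 = 8*35 + 12, so a_0 = 8.
  35 = 2*12 + 11, so a_1 = 2.
  12 = 1*11 + 1, so a_2 = 1.
  11 = 11*1 + 0, so a_3 = 11.
The remainder reaches 0 after 4 divisions, so the expansion has 4 partial quotients, read off in order.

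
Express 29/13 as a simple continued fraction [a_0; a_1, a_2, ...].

Run the Euclidean algorithm on 29 and 13; the successive quotients are the partial quotients a_0, a_1, ... (each step inverts the fractional part left over by the previous one):
  29 = 2*13 + 3, so a_0 = 2.
  13 = 4*3 + 1, so a_1 = 4.
  3 = 3*1 + 0, so a_2 = 3.
The remainder reaches 0 after 3 divisions, so the expansion has 3 partial quotients, read off in order.

[2; 4, 3]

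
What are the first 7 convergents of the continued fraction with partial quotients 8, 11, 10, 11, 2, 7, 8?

8/1, 89/11, 898/111, 9967/1232, 20832/2575, 155791/19257, 1267160/156631

Using the convergent recurrence p_i = a_i*p_{i-1} + p_{i-2}, q_i = a_i*q_{i-1} + q_{i-2} with p_{-2}=0, p_{-1}=1, q_{-2}=1, q_{-1}=0:
  i=0: a_0=8, p_0 = 8*1 + 0 = 8, q_0 = 8*0 + 1 = 1.
  i=1: a_1=11, p_1 = 11*8 + 1 = 89, q_1 = 11*1 + 0 = 11.
  i=2: a_2=10, p_2 = 10*89 + 8 = 898, q_2 = 10*11 + 1 = 111.
  i=3: a_3=11, p_3 = 11*898 + 89 = 9967, q_3 = 11*111 + 11 = 1232.
  i=4: a_4=2, p_4 = 2*9967 + 898 = 20832, q_4 = 2*1232 + 111 = 2575.
  i=5: a_5=7, p_5 = 7*20832 + 9967 = 155791, q_5 = 7*2575 + 1232 = 19257.
  i=6: a_6=8, p_6 = 8*155791 + 20832 = 1267160, q_6 = 8*19257 + 2575 = 156631.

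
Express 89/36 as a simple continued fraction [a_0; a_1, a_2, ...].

Run the Euclidean algorithm on 89 and 36; the successive quotients are the partial quotients a_0, a_1, ... (each step inverts the fractional part left over by the previous one):
  89 = 2*36 + 17, so a_0 = 2.
  36 = 2*17 + 2, so a_1 = 2.
  17 = 8*2 + 1, so a_2 = 8.
  2 = 2*1 + 0, so a_3 = 2.
The remainder reaches 0 after 4 divisions, so the expansion has 4 partial quotients, read off in order.

[2; 2, 8, 2]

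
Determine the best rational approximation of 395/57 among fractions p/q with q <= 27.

97/14

Expand x = 395/57 as a continued fraction with the Euclidean algorithm:
  395 = 6*57 + 53, so a_0 = 6.
  57 = 1*53 + 4, so a_1 = 1.
  53 = 13*4 + 1, so a_2 = 13.
  4 = 4*1 + 0, so a_3 = 4.
so x = [6; 1, 13, 4].
Convergents (p_i = a_i*p_{i-1} + p_{i-2}, q_i = a_i*q_{i-1} + q_{i-2} with p_{-2}=0, p_{-1}=1, q_{-2}=1, q_{-1}=0), until the denominator exceeds 27:
  i=0: a_0=6, p_0 = 6*1 + 0 = 6, q_0 = 6*0 + 1 = 1.
  i=1: a_1=1, p_1 = 1*6 + 1 = 7, q_1 = 1*1 + 0 = 1.
  i=2: a_2=13, p_2 = 13*7 + 6 = 97, q_2 = 13*1 + 1 = 14.
  i=3: a_3=4, p_3 = 4*97 + 7 = 395, q_3 = 4*14 + 1 = 57.
q_3 = 57 > 27, so the last convergent with denominator <= 27 is p_2/q_2 = 97/14.
The closest fraction with denominator <= 27 is either p_2/q_2 or the intermediate fraction (k*p_2 + p_1)/(k*q_2 + q_1) with the largest k >= 1 whose denominator stays <= 27; these approach x as k grows, and every other convergent or intermediate fraction in range is farther away.
Largest k: floor((27 - q_1)/q_2) = floor((27 - 1)/14) = 1.
That gives (1*97 + 7)/(1*14 + 1) = 104/15.
Compare the errors: |x - 97/14| = |395*14 - 97*57|/(57*14) = 1/798, and |x - 104/15| = |395*15 - 104*57|/(57*15) = 3/855.
Cross-multiplying, 1*855 = 855 < 2394 = 3*798, so 1/798 is smaller: the convergent 97/14 is closer to x than 104/15.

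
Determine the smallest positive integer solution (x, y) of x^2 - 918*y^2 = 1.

First expand sqrt(918) as a continued fraction. With x_i = (sqrt(918) + m_i)/d_i and (m_0, d_0) = (0, 1): a_0 = floor(sqrt(918)) = 30, since 30^2 = 900 <= 918 < 961 = 31^2.
Iterate m_{i+1} = d_i*a_i - m_i, d_{i+1} = (918 - m_{i+1}^2)/d_i, a_{i+1} = floor((a_0 + m_{i+1})/d_{i+1}):
  m_1 = 1*30 - 0 = 30, d_1 = (918 - 30^2)/1 = 18/1 = 18, a_1 = floor((30 + 30)/18) = 3.
  m_2 = 18*3 - 30 = 24, d_2 = (918 - 24^2)/18 = 342/18 = 19, a_2 = floor((30 + 24)/19) = 2.
  m_3 = 19*2 - 24 = 14, d_3 = (918 - 14^2)/19 = 722/19 = 38, a_3 = floor((30 + 14)/38) = 1.
  m_4 = 38*1 - 14 = 24, d_4 = (918 - 24^2)/38 = 342/38 = 9, a_4 = floor((30 + 24)/9) = 6.
  m_5 = 9*6 - 24 = 30, d_5 = (918 - 30^2)/9 = 18/9 = 2, a_5 = floor((30 + 30)/2) = 30.
  m_6 = 2*30 - 30 = 30, d_6 = (918 - 30^2)/2 = 18/2 = 9, a_6 = floor((30 + 30)/9) = 6.
  m_7 = 9*6 - 30 = 24, d_7 = (918 - 24^2)/9 = 342/9 = 38, a_7 = floor((30 + 24)/38) = 1.
  m_8 = 38*1 - 24 = 14, d_8 = (918 - 14^2)/38 = 722/38 = 19, a_8 = floor((30 + 14)/19) = 2.
  m_9 = 19*2 - 14 = 24, d_9 = (918 - 24^2)/19 = 342/19 = 18, a_9 = floor((30 + 24)/18) = 3.
  m_10 = 18*3 - 24 = 30, d_10 = (918 - 30^2)/18 = 18/18 = 1, a_10 = floor((30 + 30)/1) = 60.
  m_11 = 1*60 - 30 = 30, d_11 = (918 - 30^2)/1 = 18/1 = 18: (m_11, d_11) = (m_1, d_1) = (30, 18), so from here the quotients repeat a_1, ..., a_10; the period length is 10.
So sqrt(918) = [30; (3, 2, 1, 6, 30, 6, 1, 2, 3, 60)] with period length k = 10.
k is even, so the fundamental solution of x^2 - 918y^2 = 1 is (p_{k-1}, q_{k-1}) = (p_9, q_9); compute convergents through index 9.
Convergents (p_i = a_i*p_{i-1} + p_{i-2}, q_i = a_i*q_{i-1} + q_{i-2} with p_{-2}=0, p_{-1}=1, q_{-2}=1, q_{-1}=0):
  i=0: a_0=30, p_0 = 30*1 + 0 = 30, q_0 = 30*0 + 1 = 1.
  i=1: a_1=3, p_1 = 3*30 + 1 = 91, q_1 = 3*1 + 0 = 3.
  i=2: a_2=2, p_2 = 2*91 + 30 = 212, q_2 = 2*3 + 1 = 7.
  i=3: a_3=1, p_3 = 1*212 + 91 = 303, q_3 = 1*7 + 3 = 10.
  i=4: a_4=6, p_4 = 6*303 + 212 = 2030, q_4 = 6*10 + 7 = 67.
  i=5: a_5=30, p_5 = 30*2030 + 303 = 61203, q_5 = 30*67 + 10 = 2020.
  i=6: a_6=6, p_6 = 6*61203 + 2030 = 369248, q_6 = 6*2020 + 67 = 12187.
  i=7: a_7=1, p_7 = 1*369248 + 61203 = 430451, q_7 = 1*12187 + 2020 = 14207.
  i=8: a_8=2, p_8 = 2*430451 + 369248 = 1230150, q_8 = 2*14207 + 12187 = 40601.
  i=9: a_9=3, p_9 = 3*1230150 + 430451 = 4120901, q_9 = 3*40601 + 14207 = 136010.
Check: 4120901^2 - 918*136010^2 = 16981825051801 - 16981825051800 = 1, so (x, y) = (4120901, 136010) solves the equation, and by the theorem it is the least positive solution.

(x, y) = (4120901, 136010)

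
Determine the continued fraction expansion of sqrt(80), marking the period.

Write x_i = (sqrt(80) + m_i)/d_i with (m_0, d_0) = (0, 1). a_0 = floor(sqrt(80)) = 8, since 8^2 = 64 <= 80 < 81 = 9^2.
Iterate m_{i+1} = d_i*a_i - m_i, d_{i+1} = (80 - m_{i+1}^2)/d_i, a_{i+1} = floor((a_0 + m_{i+1})/d_{i+1}):
  m_1 = 1*8 - 0 = 8, d_1 = (80 - 8^2)/1 = 16/1 = 16, a_1 = floor((8 + 8)/16) = 1.
  m_2 = 16*1 - 8 = 8, d_2 = (80 - 8^2)/16 = 16/16 = 1, a_2 = floor((8 + 8)/1) = 16.
  m_3 = 1*16 - 8 = 8, d_3 = (80 - 8^2)/1 = 16/1 = 16: (m_3, d_3) = (m_1, d_1) = (8, 16), so from here the quotients repeat a_1, a_2; the period length is 2.
Hence the expansion of sqrt(80) is a_0 = 8 followed by the repeating block 1, 16 (period 2).

[8; (1, 16)]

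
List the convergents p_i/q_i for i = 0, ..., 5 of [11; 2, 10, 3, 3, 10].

11/1, 23/2, 241/21, 746/65, 2479/216, 25536/2225

Using the convergent recurrence p_i = a_i*p_{i-1} + p_{i-2}, q_i = a_i*q_{i-1} + q_{i-2} with p_{-2}=0, p_{-1}=1, q_{-2}=1, q_{-1}=0:
  i=0: a_0=11, p_0 = 11*1 + 0 = 11, q_0 = 11*0 + 1 = 1.
  i=1: a_1=2, p_1 = 2*11 + 1 = 23, q_1 = 2*1 + 0 = 2.
  i=2: a_2=10, p_2 = 10*23 + 11 = 241, q_2 = 10*2 + 1 = 21.
  i=3: a_3=3, p_3 = 3*241 + 23 = 746, q_3 = 3*21 + 2 = 65.
  i=4: a_4=3, p_4 = 3*746 + 241 = 2479, q_4 = 3*65 + 21 = 216.
  i=5: a_5=10, p_5 = 10*2479 + 746 = 25536, q_5 = 10*216 + 65 = 2225.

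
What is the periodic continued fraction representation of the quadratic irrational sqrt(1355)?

Write x_i = (sqrt(1355) + m_i)/d_i with (m_0, d_0) = (0, 1). a_0 = floor(sqrt(1355)) = 36, since 36^2 = 1296 <= 1355 < 1369 = 37^2.
Iterate m_{i+1} = d_i*a_i - m_i, d_{i+1} = (1355 - m_{i+1}^2)/d_i, a_{i+1} = floor((a_0 + m_{i+1})/d_{i+1}):
  m_1 = 1*36 - 0 = 36, d_1 = (1355 - 36^2)/1 = 59/1 = 59, a_1 = floor((36 + 36)/59) = 1.
  m_2 = 59*1 - 36 = 23, d_2 = (1355 - 23^2)/59 = 826/59 = 14, a_2 = floor((36 + 23)/14) = 4.
  m_3 = 14*4 - 23 = 33, d_3 = (1355 - 33^2)/14 = 266/14 = 19, a_3 = floor((36 + 33)/19) = 3.
  m_4 = 19*3 - 33 = 24, d_4 = (1355 - 24^2)/19 = 779/19 = 41, a_4 = floor((36 + 24)/41) = 1.
  m_5 = 41*1 - 24 = 17, d_5 = (1355 - 17^2)/41 = 1066/41 = 26, a_5 = floor((36 + 17)/26) = 2.
  m_6 = 26*2 - 17 = 35, d_6 = (1355 - 35^2)/26 = 130/26 = 5, a_6 = floor((36 + 35)/5) = 14.
  m_7 = 5*14 - 35 = 35, d_7 = (1355 - 35^2)/5 = 130/5 = 26, a_7 = floor((36 + 35)/26) = 2.
  m_8 = 26*2 - 35 = 17, d_8 = (1355 - 17^2)/26 = 1066/26 = 41, a_8 = floor((36 + 17)/41) = 1.
  m_9 = 41*1 - 17 = 24, d_9 = (1355 - 24^2)/41 = 779/41 = 19, a_9 = floor((36 + 24)/19) = 3.
  m_10 = 19*3 - 24 = 33, d_10 = (1355 - 33^2)/19 = 266/19 = 14, a_10 = floor((36 + 33)/14) = 4.
  m_11 = 14*4 - 33 = 23, d_11 = (1355 - 23^2)/14 = 826/14 = 59, a_11 = floor((36 + 23)/59) = 1.
  m_12 = 59*1 - 23 = 36, d_12 = (1355 - 36^2)/59 = 59/59 = 1, a_12 = floor((36 + 36)/1) = 72.
  m_13 = 1*72 - 36 = 36, d_13 = (1355 - 36^2)/1 = 59/1 = 59: (m_13, d_13) = (m_1, d_1) = (36, 59), so from here the quotients repeat a_1, ..., a_12; the period length is 12.
Hence the expansion of sqrt(1355) is a_0 = 36 followed by the repeating block 1, 4, 3, 1, 2, 14, 2, 1, 3, 4, 1, 72 (period 12).

[36; (1, 4, 3, 1, 2, 14, 2, 1, 3, 4, 1, 72)]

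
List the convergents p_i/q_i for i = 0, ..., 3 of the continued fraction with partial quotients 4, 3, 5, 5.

Using the convergent recurrence p_i = a_i*p_{i-1} + p_{i-2}, q_i = a_i*q_{i-1} + q_{i-2} with p_{-2}=0, p_{-1}=1, q_{-2}=1, q_{-1}=0:
  i=0: a_0=4, p_0 = 4*1 + 0 = 4, q_0 = 4*0 + 1 = 1.
  i=1: a_1=3, p_1 = 3*4 + 1 = 13, q_1 = 3*1 + 0 = 3.
  i=2: a_2=5, p_2 = 5*13 + 4 = 69, q_2 = 5*3 + 1 = 16.
  i=3: a_3=5, p_3 = 5*69 + 13 = 358, q_3 = 5*16 + 3 = 83.

4/1, 13/3, 69/16, 358/83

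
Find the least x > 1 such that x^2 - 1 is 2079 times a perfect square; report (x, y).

First expand sqrt(2079) as a continued fraction. With x_i = (sqrt(2079) + m_i)/d_i and (m_0, d_0) = (0, 1): a_0 = floor(sqrt(2079)) = 45, since 45^2 = 2025 <= 2079 < 2116 = 46^2.
Iterate m_{i+1} = d_i*a_i - m_i, d_{i+1} = (2079 - m_{i+1}^2)/d_i, a_{i+1} = floor((a_0 + m_{i+1})/d_{i+1}):
  m_1 = 1*45 - 0 = 45, d_1 = (2079 - 45^2)/1 = 54/1 = 54, a_1 = floor((45 + 45)/54) = 1.
  m_2 = 54*1 - 45 = 9, d_2 = (2079 - 9^2)/54 = 1998/54 = 37, a_2 = floor((45 + 9)/37) = 1.
  m_3 = 37*1 - 9 = 28, d_3 = (2079 - 28^2)/37 = 1295/37 = 35, a_3 = floor((45 + 28)/35) = 2.
  m_4 = 35*2 - 28 = 42, d_4 = (2079 - 42^2)/35 = 315/35 = 9, a_4 = floor((45 + 42)/9) = 9.
  m_5 = 9*9 - 42 = 39, d_5 = (2079 - 39^2)/9 = 558/9 = 62, a_5 = floor((45 + 39)/62) = 1.
  m_6 = 62*1 - 39 = 23, d_6 = (2079 - 23^2)/62 = 1550/62 = 25, a_6 = floor((45 + 23)/25) = 2.
  m_7 = 25*2 - 23 = 27, d_7 = (2079 - 27^2)/25 = 1350/25 = 54, a_7 = floor((45 + 27)/54) = 1.
  m_8 = 54*1 - 27 = 27, d_8 = (2079 - 27^2)/54 = 1350/54 = 25, a_8 = floor((45 + 27)/25) = 2.
  m_9 = 25*2 - 27 = 23, d_9 = (2079 - 23^2)/25 = 1550/25 = 62, a_9 = floor((45 + 23)/62) = 1.
  m_10 = 62*1 - 23 = 39, d_10 = (2079 - 39^2)/62 = 558/62 = 9, a_10 = floor((45 + 39)/9) = 9.
  m_11 = 9*9 - 39 = 42, d_11 = (2079 - 42^2)/9 = 315/9 = 35, a_11 = floor((45 + 42)/35) = 2.
  m_12 = 35*2 - 42 = 28, d_12 = (2079 - 28^2)/35 = 1295/35 = 37, a_12 = floor((45 + 28)/37) = 1.
  m_13 = 37*1 - 28 = 9, d_13 = (2079 - 9^2)/37 = 1998/37 = 54, a_13 = floor((45 + 9)/54) = 1.
  m_14 = 54*1 - 9 = 45, d_14 = (2079 - 45^2)/54 = 54/54 = 1, a_14 = floor((45 + 45)/1) = 90.
  m_15 = 1*90 - 45 = 45, d_15 = (2079 - 45^2)/1 = 54/1 = 54: (m_15, d_15) = (m_1, d_1) = (45, 54), so from here the quotients repeat a_1, ..., a_14; the period length is 14.
So sqrt(2079) = [45; (1, 1, 2, 9, 1, 2, 1, 2, 1, 9, 2, 1, 1, 90)] with period length k = 14.
k is even, so the fundamental solution of x^2 - 2079y^2 = 1 is (p_{k-1}, q_{k-1}) = (p_13, q_13); compute convergents through index 13.
Convergents (p_i = a_i*p_{i-1} + p_{i-2}, q_i = a_i*q_{i-1} + q_{i-2} with p_{-2}=0, p_{-1}=1, q_{-2}=1, q_{-1}=0):
  i=0: a_0=45, p_0 = 45*1 + 0 = 45, q_0 = 45*0 + 1 = 1.
  i=1: a_1=1, p_1 = 1*45 + 1 = 46, q_1 = 1*1 + 0 = 1.
  i=2: a_2=1, p_2 = 1*46 + 45 = 91, q_2 = 1*1 + 1 = 2.
  i=3: a_3=2, p_3 = 2*91 + 46 = 228, q_3 = 2*2 + 1 = 5.
  i=4: a_4=9, p_4 = 9*228 + 91 = 2143, q_4 = 9*5 + 2 = 47.
  i=5: a_5=1, p_5 = 1*2143 + 228 = 2371, q_5 = 1*47 + 5 = 52.
  i=6: a_6=2, p_6 = 2*2371 + 2143 = 6885, q_6 = 2*52 + 47 = 151.
  i=7: a_7=1, p_7 = 1*6885 + 2371 = 9256, q_7 = 1*151 + 52 = 203.
  i=8: a_8=2, p_8 = 2*9256 + 6885 = 25397, q_8 = 2*203 + 151 = 557.
  i=9: a_9=1, p_9 = 1*25397 + 9256 = 34653, q_9 = 1*557 + 203 = 760.
  i=10: a_10=9, p_10 = 9*34653 + 25397 = 337274, q_10 = 9*760 + 557 = 7397.
  i=11: a_11=2, p_11 = 2*337274 + 34653 = 709201, q_11 = 2*7397 + 760 = 15554.
  i=12: a_12=1, p_12 = 1*709201 + 337274 = 1046475, q_12 = 1*15554 + 7397 = 22951.
  i=13: a_13=1, p_13 = 1*1046475 + 709201 = 1755676, q_13 = 1*22951 + 15554 = 38505.
Check: 1755676^2 - 2079*38505^2 = 3082398216976 - 3082398216975 = 1, so (x, y) = (1755676, 38505) solves the equation, and by the theorem it is the least positive solution.

(x, y) = (1755676, 38505)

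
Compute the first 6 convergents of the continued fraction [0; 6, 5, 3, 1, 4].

Using the convergent recurrence p_i = a_i*p_{i-1} + p_{i-2}, q_i = a_i*q_{i-1} + q_{i-2} with p_{-2}=0, p_{-1}=1, q_{-2}=1, q_{-1}=0:
  i=0: a_0=0, p_0 = 0*1 + 0 = 0, q_0 = 0*0 + 1 = 1.
  i=1: a_1=6, p_1 = 6*0 + 1 = 1, q_1 = 6*1 + 0 = 6.
  i=2: a_2=5, p_2 = 5*1 + 0 = 5, q_2 = 5*6 + 1 = 31.
  i=3: a_3=3, p_3 = 3*5 + 1 = 16, q_3 = 3*31 + 6 = 99.
  i=4: a_4=1, p_4 = 1*16 + 5 = 21, q_4 = 1*99 + 31 = 130.
  i=5: a_5=4, p_5 = 4*21 + 16 = 100, q_5 = 4*130 + 99 = 619.

0/1, 1/6, 5/31, 16/99, 21/130, 100/619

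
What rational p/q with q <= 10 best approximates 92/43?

Expand x = 92/43 as a continued fraction with the Euclidean algorithm:
  92 = 2*43 + 6, so a_0 = 2.
  43 = 7*6 + 1, so a_1 = 7.
  6 = 6*1 + 0, so a_2 = 6.
so x = [2; 7, 6].
Convergents (p_i = a_i*p_{i-1} + p_{i-2}, q_i = a_i*q_{i-1} + q_{i-2} with p_{-2}=0, p_{-1}=1, q_{-2}=1, q_{-1}=0), until the denominator exceeds 10:
  i=0: a_0=2, p_0 = 2*1 + 0 = 2, q_0 = 2*0 + 1 = 1.
  i=1: a_1=7, p_1 = 7*2 + 1 = 15, q_1 = 7*1 + 0 = 7.
  i=2: a_2=6, p_2 = 6*15 + 2 = 92, q_2 = 6*7 + 1 = 43.
q_2 = 43 > 10, so the last convergent with denominator <= 10 is p_1/q_1 = 15/7.
The closest fraction with denominator <= 10 is either p_1/q_1 or the intermediate fraction (k*p_1 + p_0)/(k*q_1 + q_0) with the largest k >= 1 whose denominator stays <= 10; these approach x as k grows, and every other convergent or intermediate fraction in range is farther away.
Largest k: floor((10 - q_0)/q_1) = floor((10 - 1)/7) = 1.
That gives (1*15 + 2)/(1*7 + 1) = 17/8.
Compare the errors: |x - 15/7| = |92*7 - 15*43|/(43*7) = 1/301, and |x - 17/8| = |92*8 - 17*43|/(43*8) = 5/344.
Cross-multiplying, 1*344 = 344 < 1505 = 5*301, so 1/301 is smaller: the convergent 15/7 is closer to x than 17/8.

15/7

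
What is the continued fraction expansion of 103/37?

[2; 1, 3, 1, 1, 1, 2]

Run the Euclidean algorithm on 103 and 37; the successive quotients are the partial quotients a_0, a_1, ... (each step inverts the fractional part left over by the previous one):
  103 = 2*37 + 29, so a_0 = 2.
  37 = 1*29 + 8, so a_1 = 1.
  29 = 3*8 + 5, so a_2 = 3.
  8 = 1*5 + 3, so a_3 = 1.
  5 = 1*3 + 2, so a_4 = 1.
  3 = 1*2 + 1, so a_5 = 1.
  2 = 2*1 + 0, so a_6 = 2.
The remainder reaches 0 after 7 divisions, so the expansion has 7 partial quotients, read off in order.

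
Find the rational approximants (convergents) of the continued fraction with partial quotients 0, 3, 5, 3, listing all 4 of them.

Using the convergent recurrence p_i = a_i*p_{i-1} + p_{i-2}, q_i = a_i*q_{i-1} + q_{i-2} with p_{-2}=0, p_{-1}=1, q_{-2}=1, q_{-1}=0:
  i=0: a_0=0, p_0 = 0*1 + 0 = 0, q_0 = 0*0 + 1 = 1.
  i=1: a_1=3, p_1 = 3*0 + 1 = 1, q_1 = 3*1 + 0 = 3.
  i=2: a_2=5, p_2 = 5*1 + 0 = 5, q_2 = 5*3 + 1 = 16.
  i=3: a_3=3, p_3 = 3*5 + 1 = 16, q_3 = 3*16 + 3 = 51.

0/1, 1/3, 5/16, 16/51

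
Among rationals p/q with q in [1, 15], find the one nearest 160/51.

47/15

Expand x = 160/51 as a continued fraction with the Euclidean algorithm:
  160 = 3*51 + 7, so a_0 = 3.
  51 = 7*7 + 2, so a_1 = 7.
  7 = 3*2 + 1, so a_2 = 3.
  2 = 2*1 + 0, so a_3 = 2.
so x = [3; 7, 3, 2].
Convergents (p_i = a_i*p_{i-1} + p_{i-2}, q_i = a_i*q_{i-1} + q_{i-2} with p_{-2}=0, p_{-1}=1, q_{-2}=1, q_{-1}=0), until the denominator exceeds 15:
  i=0: a_0=3, p_0 = 3*1 + 0 = 3, q_0 = 3*0 + 1 = 1.
  i=1: a_1=7, p_1 = 7*3 + 1 = 22, q_1 = 7*1 + 0 = 7.
  i=2: a_2=3, p_2 = 3*22 + 3 = 69, q_2 = 3*7 + 1 = 22.
q_2 = 22 > 15, so the last convergent with denominator <= 15 is p_1/q_1 = 22/7.
The closest fraction with denominator <= 15 is either p_1/q_1 or the intermediate fraction (k*p_1 + p_0)/(k*q_1 + q_0) with the largest k >= 1 whose denominator stays <= 15; these approach x as k grows, and every other convergent or intermediate fraction in range is farther away.
Largest k: floor((15 - q_0)/q_1) = floor((15 - 1)/7) = 2.
That gives (2*22 + 3)/(2*7 + 1) = 47/15.
Compare the errors: |x - 22/7| = |160*7 - 22*51|/(51*7) = 2/357, and |x - 47/15| = |160*15 - 47*51|/(51*15) = 3/765.
Cross-multiplying, 3*357 = 1071 < 1530 = 2*765, so 3/765 is smaller: the intermediate fraction 47/15 is closer to x than 22/7.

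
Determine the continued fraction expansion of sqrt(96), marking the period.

Write x_i = (sqrt(96) + m_i)/d_i with (m_0, d_0) = (0, 1). a_0 = floor(sqrt(96)) = 9, since 9^2 = 81 <= 96 < 100 = 10^2.
Iterate m_{i+1} = d_i*a_i - m_i, d_{i+1} = (96 - m_{i+1}^2)/d_i, a_{i+1} = floor((a_0 + m_{i+1})/d_{i+1}):
  m_1 = 1*9 - 0 = 9, d_1 = (96 - 9^2)/1 = 15/1 = 15, a_1 = floor((9 + 9)/15) = 1.
  m_2 = 15*1 - 9 = 6, d_2 = (96 - 6^2)/15 = 60/15 = 4, a_2 = floor((9 + 6)/4) = 3.
  m_3 = 4*3 - 6 = 6, d_3 = (96 - 6^2)/4 = 60/4 = 15, a_3 = floor((9 + 6)/15) = 1.
  m_4 = 15*1 - 6 = 9, d_4 = (96 - 9^2)/15 = 15/15 = 1, a_4 = floor((9 + 9)/1) = 18.
  m_5 = 1*18 - 9 = 9, d_5 = (96 - 9^2)/1 = 15/1 = 15: (m_5, d_5) = (m_1, d_1) = (9, 15), so from here the quotients repeat a_1, ..., a_4; the period length is 4.
Hence the expansion of sqrt(96) is a_0 = 9 followed by the repeating block 1, 3, 1, 18 (period 4).

[9; (1, 3, 1, 18)]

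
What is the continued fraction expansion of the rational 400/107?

Run the Euclidean algorithm on 400 and 107; the successive quotients are the partial quotients a_0, a_1, ... (each step inverts the fractional part left over by the previous one):
  400 = 3*107 + 79, so a_0 = 3.
  107 = 1*79 + 28, so a_1 = 1.
  79 = 2*28 + 23, so a_2 = 2.
  28 = 1*23 + 5, so a_3 = 1.
  23 = 4*5 + 3, so a_4 = 4.
  5 = 1*3 + 2, so a_5 = 1.
  3 = 1*2 + 1, so a_6 = 1.
  2 = 2*1 + 0, so a_7 = 2.
The remainder reaches 0 after 8 divisions, so the expansion has 8 partial quotients, read off in order.

[3; 1, 2, 1, 4, 1, 1, 2]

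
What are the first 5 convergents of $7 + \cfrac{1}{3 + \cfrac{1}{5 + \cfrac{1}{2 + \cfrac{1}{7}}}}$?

Using the convergent recurrence p_i = a_i*p_{i-1} + p_{i-2}, q_i = a_i*q_{i-1} + q_{i-2} with p_{-2}=0, p_{-1}=1, q_{-2}=1, q_{-1}=0:
  i=0: a_0=7, p_0 = 7*1 + 0 = 7, q_0 = 7*0 + 1 = 1.
  i=1: a_1=3, p_1 = 3*7 + 1 = 22, q_1 = 3*1 + 0 = 3.
  i=2: a_2=5, p_2 = 5*22 + 7 = 117, q_2 = 5*3 + 1 = 16.
  i=3: a_3=2, p_3 = 2*117 + 22 = 256, q_3 = 2*16 + 3 = 35.
  i=4: a_4=7, p_4 = 7*256 + 117 = 1909, q_4 = 7*35 + 16 = 261.

7/1, 22/3, 117/16, 256/35, 1909/261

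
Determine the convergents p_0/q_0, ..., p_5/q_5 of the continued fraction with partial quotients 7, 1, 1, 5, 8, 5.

Using the convergent recurrence p_i = a_i*p_{i-1} + p_{i-2}, q_i = a_i*q_{i-1} + q_{i-2} with p_{-2}=0, p_{-1}=1, q_{-2}=1, q_{-1}=0:
  i=0: a_0=7, p_0 = 7*1 + 0 = 7, q_0 = 7*0 + 1 = 1.
  i=1: a_1=1, p_1 = 1*7 + 1 = 8, q_1 = 1*1 + 0 = 1.
  i=2: a_2=1, p_2 = 1*8 + 7 = 15, q_2 = 1*1 + 1 = 2.
  i=3: a_3=5, p_3 = 5*15 + 8 = 83, q_3 = 5*2 + 1 = 11.
  i=4: a_4=8, p_4 = 8*83 + 15 = 679, q_4 = 8*11 + 2 = 90.
  i=5: a_5=5, p_5 = 5*679 + 83 = 3478, q_5 = 5*90 + 11 = 461.

7/1, 8/1, 15/2, 83/11, 679/90, 3478/461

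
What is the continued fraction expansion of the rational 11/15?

[0; 1, 2, 1, 3]

Run the Euclidean algorithm on 11 and 15; the successive quotients are the partial quotients a_0, a_1, ... (each step inverts the fractional part left over by the previous one):
  11 = 0*15 + 11, so a_0 = 0.
  15 = 1*11 + 4, so a_1 = 1.
  11 = 2*4 + 3, so a_2 = 2.
  4 = 1*3 + 1, so a_3 = 1.
  3 = 3*1 + 0, so a_4 = 3.
The remainder reaches 0 after 5 divisions, so the expansion has 5 partial quotients, read off in order.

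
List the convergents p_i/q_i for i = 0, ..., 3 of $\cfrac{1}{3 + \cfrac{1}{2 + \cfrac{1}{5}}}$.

0/1, 1/3, 2/7, 11/38

Using the convergent recurrence p_i = a_i*p_{i-1} + p_{i-2}, q_i = a_i*q_{i-1} + q_{i-2} with p_{-2}=0, p_{-1}=1, q_{-2}=1, q_{-1}=0:
  i=0: a_0=0, p_0 = 0*1 + 0 = 0, q_0 = 0*0 + 1 = 1.
  i=1: a_1=3, p_1 = 3*0 + 1 = 1, q_1 = 3*1 + 0 = 3.
  i=2: a_2=2, p_2 = 2*1 + 0 = 2, q_2 = 2*3 + 1 = 7.
  i=3: a_3=5, p_3 = 5*2 + 1 = 11, q_3 = 5*7 + 3 = 38.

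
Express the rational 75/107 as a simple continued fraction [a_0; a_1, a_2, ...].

Run the Euclidean algorithm on 75 and 107; the successive quotients are the partial quotients a_0, a_1, ... (each step inverts the fractional part left over by the previous one):
  75 = 0*107 + 75, so a_0 = 0.
  107 = 1*75 + 32, so a_1 = 1.
  75 = 2*32 + 11, so a_2 = 2.
  32 = 2*11 + 10, so a_3 = 2.
  11 = 1*10 + 1, so a_4 = 1.
  10 = 10*1 + 0, so a_5 = 10.
The remainder reaches 0 after 6 divisions, so the expansion has 6 partial quotients, read off in order.

[0; 1, 2, 2, 1, 10]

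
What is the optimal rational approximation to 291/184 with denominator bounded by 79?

Expand x = 291/184 as a continued fraction with the Euclidean algorithm:
  291 = 1*184 + 107, so a_0 = 1.
  184 = 1*107 + 77, so a_1 = 1.
  107 = 1*77 + 30, so a_2 = 1.
  77 = 2*30 + 17, so a_3 = 2.
  30 = 1*17 + 13, so a_4 = 1.
  17 = 1*13 + 4, so a_5 = 1.
  13 = 3*4 + 1, so a_6 = 3.
  4 = 4*1 + 0, so a_7 = 4.
so x = [1; 1, 1, 2, 1, 1, 3, 4].
Convergents (p_i = a_i*p_{i-1} + p_{i-2}, q_i = a_i*q_{i-1} + q_{i-2} with p_{-2}=0, p_{-1}=1, q_{-2}=1, q_{-1}=0), until the denominator exceeds 79:
  i=0: a_0=1, p_0 = 1*1 + 0 = 1, q_0 = 1*0 + 1 = 1.
  i=1: a_1=1, p_1 = 1*1 + 1 = 2, q_1 = 1*1 + 0 = 1.
  i=2: a_2=1, p_2 = 1*2 + 1 = 3, q_2 = 1*1 + 1 = 2.
  i=3: a_3=2, p_3 = 2*3 + 2 = 8, q_3 = 2*2 + 1 = 5.
  i=4: a_4=1, p_4 = 1*8 + 3 = 11, q_4 = 1*5 + 2 = 7.
  i=5: a_5=1, p_5 = 1*11 + 8 = 19, q_5 = 1*7 + 5 = 12.
  i=6: a_6=3, p_6 = 3*19 + 11 = 68, q_6 = 3*12 + 7 = 43.
  i=7: a_7=4, p_7 = 4*68 + 19 = 291, q_7 = 4*43 + 12 = 184.
q_7 = 184 > 79, so the last convergent with denominator <= 79 is p_6/q_6 = 68/43.
The closest fraction with denominator <= 79 is either p_6/q_6 or the intermediate fraction (k*p_6 + p_5)/(k*q_6 + q_5) with the largest k >= 1 whose denominator stays <= 79; these approach x as k grows, and every other convergent or intermediate fraction in range is farther away.
Largest k: floor((79 - q_5)/q_6) = floor((79 - 12)/43) = 1.
That gives (1*68 + 19)/(1*43 + 12) = 87/55.
Compare the errors: |x - 68/43| = |291*43 - 68*184|/(184*43) = 1/7912, and |x - 87/55| = |291*55 - 87*184|/(184*55) = 3/10120.
Cross-multiplying, 1*10120 = 10120 < 23736 = 3*7912, so 1/7912 is smaller: the convergent 68/43 is closer to x than 87/55.

68/43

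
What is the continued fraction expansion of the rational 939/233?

Run the Euclidean algorithm on 939 and 233; the successive quotients are the partial quotients a_0, a_1, ... (each step inverts the fractional part left over by the previous one):
  939 = 4*233 + 7, so a_0 = 4.
  233 = 33*7 + 2, so a_1 = 33.
  7 = 3*2 + 1, so a_2 = 3.
  2 = 2*1 + 0, so a_3 = 2.
The remainder reaches 0 after 4 divisions, so the expansion has 4 partial quotients, read off in order.

[4; 33, 3, 2]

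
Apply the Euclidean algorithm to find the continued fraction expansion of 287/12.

Run the Euclidean algorithm on 287 and 12; the successive quotients are the partial quotients a_0, a_1, ... (each step inverts the fractional part left over by the previous one):
  287 = 23*12 + 11, so a_0 = 23.
  12 = 1*11 + 1, so a_1 = 1.
  11 = 11*1 + 0, so a_2 = 11.
The remainder reaches 0 after 3 divisions, so the expansion has 3 partial quotients, read off in order.

[23; 1, 11]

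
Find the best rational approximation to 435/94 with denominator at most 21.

37/8

Expand x = 435/94 as a continued fraction with the Euclidean algorithm:
  435 = 4*94 + 59, so a_0 = 4.
  94 = 1*59 + 35, so a_1 = 1.
  59 = 1*35 + 24, so a_2 = 1.
  35 = 1*24 + 11, so a_3 = 1.
  24 = 2*11 + 2, so a_4 = 2.
  11 = 5*2 + 1, so a_5 = 5.
  2 = 2*1 + 0, so a_6 = 2.
so x = [4; 1, 1, 1, 2, 5, 2].
Convergents (p_i = a_i*p_{i-1} + p_{i-2}, q_i = a_i*q_{i-1} + q_{i-2} with p_{-2}=0, p_{-1}=1, q_{-2}=1, q_{-1}=0), until the denominator exceeds 21:
  i=0: a_0=4, p_0 = 4*1 + 0 = 4, q_0 = 4*0 + 1 = 1.
  i=1: a_1=1, p_1 = 1*4 + 1 = 5, q_1 = 1*1 + 0 = 1.
  i=2: a_2=1, p_2 = 1*5 + 4 = 9, q_2 = 1*1 + 1 = 2.
  i=3: a_3=1, p_3 = 1*9 + 5 = 14, q_3 = 1*2 + 1 = 3.
  i=4: a_4=2, p_4 = 2*14 + 9 = 37, q_4 = 2*3 + 2 = 8.
  i=5: a_5=5, p_5 = 5*37 + 14 = 199, q_5 = 5*8 + 3 = 43.
q_5 = 43 > 21, so the last convergent with denominator <= 21 is p_4/q_4 = 37/8.
The closest fraction with denominator <= 21 is either p_4/q_4 or the intermediate fraction (k*p_4 + p_3)/(k*q_4 + q_3) with the largest k >= 1 whose denominator stays <= 21; these approach x as k grows, and every other convergent or intermediate fraction in range is farther away.
Largest k: floor((21 - q_3)/q_4) = floor((21 - 3)/8) = 2.
That gives (2*37 + 14)/(2*8 + 3) = 88/19.
Compare the errors: |x - 37/8| = |435*8 - 37*94|/(94*8) = 2/752, and |x - 88/19| = |435*19 - 88*94|/(94*19) = 7/1786.
Cross-multiplying, 2*1786 = 3572 < 5264 = 7*752, so 2/752 is smaller: the convergent 37/8 is closer to x than 88/19.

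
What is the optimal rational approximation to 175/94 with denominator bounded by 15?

13/7

Expand x = 175/94 as a continued fraction with the Euclidean algorithm:
  175 = 1*94 + 81, so a_0 = 1.
  94 = 1*81 + 13, so a_1 = 1.
  81 = 6*13 + 3, so a_2 = 6.
  13 = 4*3 + 1, so a_3 = 4.
  3 = 3*1 + 0, so a_4 = 3.
so x = [1; 1, 6, 4, 3].
Convergents (p_i = a_i*p_{i-1} + p_{i-2}, q_i = a_i*q_{i-1} + q_{i-2} with p_{-2}=0, p_{-1}=1, q_{-2}=1, q_{-1}=0), until the denominator exceeds 15:
  i=0: a_0=1, p_0 = 1*1 + 0 = 1, q_0 = 1*0 + 1 = 1.
  i=1: a_1=1, p_1 = 1*1 + 1 = 2, q_1 = 1*1 + 0 = 1.
  i=2: a_2=6, p_2 = 6*2 + 1 = 13, q_2 = 6*1 + 1 = 7.
  i=3: a_3=4, p_3 = 4*13 + 2 = 54, q_3 = 4*7 + 1 = 29.
q_3 = 29 > 15, so the last convergent with denominator <= 15 is p_2/q_2 = 13/7.
The closest fraction with denominator <= 15 is either p_2/q_2 or the intermediate fraction (k*p_2 + p_1)/(k*q_2 + q_1) with the largest k >= 1 whose denominator stays <= 15; these approach x as k grows, and every other convergent or intermediate fraction in range is farther away.
Largest k: floor((15 - q_1)/q_2) = floor((15 - 1)/7) = 2.
That gives (2*13 + 2)/(2*7 + 1) = 28/15.
Compare the errors: |x - 13/7| = |175*7 - 13*94|/(94*7) = 3/658, and |x - 28/15| = |175*15 - 28*94|/(94*15) = 7/1410.
Cross-multiplying, 3*1410 = 4230 < 4606 = 7*658, so 3/658 is smaller: the convergent 13/7 is closer to x than 28/15.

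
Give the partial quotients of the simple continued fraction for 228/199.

[1; 6, 1, 6, 4]

Run the Euclidean algorithm on 228 and 199; the successive quotients are the partial quotients a_0, a_1, ... (each step inverts the fractional part left over by the previous one):
  228 = 1*199 + 29, so a_0 = 1.
  199 = 6*29 + 25, so a_1 = 6.
  29 = 1*25 + 4, so a_2 = 1.
  25 = 6*4 + 1, so a_3 = 6.
  4 = 4*1 + 0, so a_4 = 4.
The remainder reaches 0 after 5 divisions, so the expansion has 5 partial quotients, read off in order.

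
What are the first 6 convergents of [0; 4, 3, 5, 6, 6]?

0/1, 1/4, 3/13, 16/69, 99/427, 610/2631

Using the convergent recurrence p_i = a_i*p_{i-1} + p_{i-2}, q_i = a_i*q_{i-1} + q_{i-2} with p_{-2}=0, p_{-1}=1, q_{-2}=1, q_{-1}=0:
  i=0: a_0=0, p_0 = 0*1 + 0 = 0, q_0 = 0*0 + 1 = 1.
  i=1: a_1=4, p_1 = 4*0 + 1 = 1, q_1 = 4*1 + 0 = 4.
  i=2: a_2=3, p_2 = 3*1 + 0 = 3, q_2 = 3*4 + 1 = 13.
  i=3: a_3=5, p_3 = 5*3 + 1 = 16, q_3 = 5*13 + 4 = 69.
  i=4: a_4=6, p_4 = 6*16 + 3 = 99, q_4 = 6*69 + 13 = 427.
  i=5: a_5=6, p_5 = 6*99 + 16 = 610, q_5 = 6*427 + 69 = 2631.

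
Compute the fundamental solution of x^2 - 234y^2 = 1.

(x, y) = (5201, 340)

First expand sqrt(234) as a continued fraction. With x_i = (sqrt(234) + m_i)/d_i and (m_0, d_0) = (0, 1): a_0 = floor(sqrt(234)) = 15, since 15^2 = 225 <= 234 < 256 = 16^2.
Iterate m_{i+1} = d_i*a_i - m_i, d_{i+1} = (234 - m_{i+1}^2)/d_i, a_{i+1} = floor((a_0 + m_{i+1})/d_{i+1}):
  m_1 = 1*15 - 0 = 15, d_1 = (234 - 15^2)/1 = 9/1 = 9, a_1 = floor((15 + 15)/9) = 3.
  m_2 = 9*3 - 15 = 12, d_2 = (234 - 12^2)/9 = 90/9 = 10, a_2 = floor((15 + 12)/10) = 2.
  m_3 = 10*2 - 12 = 8, d_3 = (234 - 8^2)/10 = 170/10 = 17, a_3 = floor((15 + 8)/17) = 1.
  m_4 = 17*1 - 8 = 9, d_4 = (234 - 9^2)/17 = 153/17 = 9, a_4 = floor((15 + 9)/9) = 2.
  m_5 = 9*2 - 9 = 9, d_5 = (234 - 9^2)/9 = 153/9 = 17, a_5 = floor((15 + 9)/17) = 1.
  m_6 = 17*1 - 9 = 8, d_6 = (234 - 8^2)/17 = 170/17 = 10, a_6 = floor((15 + 8)/10) = 2.
  m_7 = 10*2 - 8 = 12, d_7 = (234 - 12^2)/10 = 90/10 = 9, a_7 = floor((15 + 12)/9) = 3.
  m_8 = 9*3 - 12 = 15, d_8 = (234 - 15^2)/9 = 9/9 = 1, a_8 = floor((15 + 15)/1) = 30.
  m_9 = 1*30 - 15 = 15, d_9 = (234 - 15^2)/1 = 9/1 = 9: (m_9, d_9) = (m_1, d_1) = (15, 9), so from here the quotients repeat a_1, ..., a_8; the period length is 8.
So sqrt(234) = [15; (3, 2, 1, 2, 1, 2, 3, 30)] with period length k = 8.
k is even, so the fundamental solution of x^2 - 234y^2 = 1 is (p_{k-1}, q_{k-1}) = (p_7, q_7); compute convergents through index 7.
Convergents (p_i = a_i*p_{i-1} + p_{i-2}, q_i = a_i*q_{i-1} + q_{i-2} with p_{-2}=0, p_{-1}=1, q_{-2}=1, q_{-1}=0):
  i=0: a_0=15, p_0 = 15*1 + 0 = 15, q_0 = 15*0 + 1 = 1.
  i=1: a_1=3, p_1 = 3*15 + 1 = 46, q_1 = 3*1 + 0 = 3.
  i=2: a_2=2, p_2 = 2*46 + 15 = 107, q_2 = 2*3 + 1 = 7.
  i=3: a_3=1, p_3 = 1*107 + 46 = 153, q_3 = 1*7 + 3 = 10.
  i=4: a_4=2, p_4 = 2*153 + 107 = 413, q_4 = 2*10 + 7 = 27.
  i=5: a_5=1, p_5 = 1*413 + 153 = 566, q_5 = 1*27 + 10 = 37.
  i=6: a_6=2, p_6 = 2*566 + 413 = 1545, q_6 = 2*37 + 27 = 101.
  i=7: a_7=3, p_7 = 3*1545 + 566 = 5201, q_7 = 3*101 + 37 = 340.
Check: 5201^2 - 234*340^2 = 27050401 - 27050400 = 1, so (x, y) = (5201, 340) solves the equation, and by the theorem it is the least positive solution.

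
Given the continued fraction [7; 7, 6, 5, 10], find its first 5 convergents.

Using the convergent recurrence p_i = a_i*p_{i-1} + p_{i-2}, q_i = a_i*q_{i-1} + q_{i-2} with p_{-2}=0, p_{-1}=1, q_{-2}=1, q_{-1}=0:
  i=0: a_0=7, p_0 = 7*1 + 0 = 7, q_0 = 7*0 + 1 = 1.
  i=1: a_1=7, p_1 = 7*7 + 1 = 50, q_1 = 7*1 + 0 = 7.
  i=2: a_2=6, p_2 = 6*50 + 7 = 307, q_2 = 6*7 + 1 = 43.
  i=3: a_3=5, p_3 = 5*307 + 50 = 1585, q_3 = 5*43 + 7 = 222.
  i=4: a_4=10, p_4 = 10*1585 + 307 = 16157, q_4 = 10*222 + 43 = 2263.

7/1, 50/7, 307/43, 1585/222, 16157/2263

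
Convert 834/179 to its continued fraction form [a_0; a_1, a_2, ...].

Run the Euclidean algorithm on 834 and 179; the successive quotients are the partial quotients a_0, a_1, ... (each step inverts the fractional part left over by the previous one):
  834 = 4*179 + 118, so a_0 = 4.
  179 = 1*118 + 61, so a_1 = 1.
  118 = 1*61 + 57, so a_2 = 1.
  61 = 1*57 + 4, so a_3 = 1.
  57 = 14*4 + 1, so a_4 = 14.
  4 = 4*1 + 0, so a_5 = 4.
The remainder reaches 0 after 6 divisions, so the expansion has 6 partial quotients, read off in order.

[4; 1, 1, 1, 14, 4]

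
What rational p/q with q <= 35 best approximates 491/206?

31/13

Expand x = 491/206 as a continued fraction with the Euclidean algorithm:
  491 = 2*206 + 79, so a_0 = 2.
  206 = 2*79 + 48, so a_1 = 2.
  79 = 1*48 + 31, so a_2 = 1.
  48 = 1*31 + 17, so a_3 = 1.
  31 = 1*17 + 14, so a_4 = 1.
  17 = 1*14 + 3, so a_5 = 1.
  14 = 4*3 + 2, so a_6 = 4.
  3 = 1*2 + 1, so a_7 = 1.
  2 = 2*1 + 0, so a_8 = 2.
so x = [2; 2, 1, 1, 1, 1, 4, 1, 2].
Convergents (p_i = a_i*p_{i-1} + p_{i-2}, q_i = a_i*q_{i-1} + q_{i-2} with p_{-2}=0, p_{-1}=1, q_{-2}=1, q_{-1}=0), until the denominator exceeds 35:
  i=0: a_0=2, p_0 = 2*1 + 0 = 2, q_0 = 2*0 + 1 = 1.
  i=1: a_1=2, p_1 = 2*2 + 1 = 5, q_1 = 2*1 + 0 = 2.
  i=2: a_2=1, p_2 = 1*5 + 2 = 7, q_2 = 1*2 + 1 = 3.
  i=3: a_3=1, p_3 = 1*7 + 5 = 12, q_3 = 1*3 + 2 = 5.
  i=4: a_4=1, p_4 = 1*12 + 7 = 19, q_4 = 1*5 + 3 = 8.
  i=5: a_5=1, p_5 = 1*19 + 12 = 31, q_5 = 1*8 + 5 = 13.
  i=6: a_6=4, p_6 = 4*31 + 19 = 143, q_6 = 4*13 + 8 = 60.
q_6 = 60 > 35, so the last convergent with denominator <= 35 is p_5/q_5 = 31/13.
The closest fraction with denominator <= 35 is either p_5/q_5 or the intermediate fraction (k*p_5 + p_4)/(k*q_5 + q_4) with the largest k >= 1 whose denominator stays <= 35; these approach x as k grows, and every other convergent or intermediate fraction in range is farther away.
Largest k: floor((35 - q_4)/q_5) = floor((35 - 8)/13) = 2.
That gives (2*31 + 19)/(2*13 + 8) = 81/34.
Compare the errors: |x - 31/13| = |491*13 - 31*206|/(206*13) = 3/2678, and |x - 81/34| = |491*34 - 81*206|/(206*34) = 8/7004.
Cross-multiplying, 3*7004 = 21012 < 21424 = 8*2678, so 3/2678 is smaller: the convergent 31/13 is closer to x than 81/34.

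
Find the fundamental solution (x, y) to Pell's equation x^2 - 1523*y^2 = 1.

(x, y) = (1522, 39)

First expand sqrt(1523) as a continued fraction. With x_i = (sqrt(1523) + m_i)/d_i and (m_0, d_0) = (0, 1): a_0 = floor(sqrt(1523)) = 39, since 39^2 = 1521 <= 1523 < 1600 = 40^2.
Iterate m_{i+1} = d_i*a_i - m_i, d_{i+1} = (1523 - m_{i+1}^2)/d_i, a_{i+1} = floor((a_0 + m_{i+1})/d_{i+1}):
  m_1 = 1*39 - 0 = 39, d_1 = (1523 - 39^2)/1 = 2/1 = 2, a_1 = floor((39 + 39)/2) = 39.
  m_2 = 2*39 - 39 = 39, d_2 = (1523 - 39^2)/2 = 2/2 = 1, a_2 = floor((39 + 39)/1) = 78.
  m_3 = 1*78 - 39 = 39, d_3 = (1523 - 39^2)/1 = 2/1 = 2: (m_3, d_3) = (m_1, d_1) = (39, 2), so from here the quotients repeat a_1, a_2; the period length is 2.
So sqrt(1523) = [39; (39, 78)] with period length k = 2.
k is even, so the fundamental solution of x^2 - 1523y^2 = 1 is (p_{k-1}, q_{k-1}) = (p_1, q_1); compute convergents through index 1.
Convergents (p_i = a_i*p_{i-1} + p_{i-2}, q_i = a_i*q_{i-1} + q_{i-2} with p_{-2}=0, p_{-1}=1, q_{-2}=1, q_{-1}=0):
  i=0: a_0=39, p_0 = 39*1 + 0 = 39, q_0 = 39*0 + 1 = 1.
  i=1: a_1=39, p_1 = 39*39 + 1 = 1522, q_1 = 39*1 + 0 = 39.
Check: 1522^2 - 1523*39^2 = 2316484 - 2316483 = 1, so (x, y) = (1522, 39) solves the equation, and by the theorem it is the least positive solution.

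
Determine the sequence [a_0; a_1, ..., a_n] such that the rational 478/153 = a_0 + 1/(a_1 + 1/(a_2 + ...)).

Run the Euclidean algorithm on 478 and 153; the successive quotients are the partial quotients a_0, a_1, ... (each step inverts the fractional part left over by the previous one):
  478 = 3*153 + 19, so a_0 = 3.
  153 = 8*19 + 1, so a_1 = 8.
  19 = 19*1 + 0, so a_2 = 19.
The remainder reaches 0 after 3 divisions, so the expansion has 3 partial quotients, read off in order.

[3; 8, 19]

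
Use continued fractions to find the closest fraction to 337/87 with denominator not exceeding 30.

31/8

Expand x = 337/87 as a continued fraction with the Euclidean algorithm:
  337 = 3*87 + 76, so a_0 = 3.
  87 = 1*76 + 11, so a_1 = 1.
  76 = 6*11 + 10, so a_2 = 6.
  11 = 1*10 + 1, so a_3 = 1.
  10 = 10*1 + 0, so a_4 = 10.
so x = [3; 1, 6, 1, 10].
Convergents (p_i = a_i*p_{i-1} + p_{i-2}, q_i = a_i*q_{i-1} + q_{i-2} with p_{-2}=0, p_{-1}=1, q_{-2}=1, q_{-1}=0), until the denominator exceeds 30:
  i=0: a_0=3, p_0 = 3*1 + 0 = 3, q_0 = 3*0 + 1 = 1.
  i=1: a_1=1, p_1 = 1*3 + 1 = 4, q_1 = 1*1 + 0 = 1.
  i=2: a_2=6, p_2 = 6*4 + 3 = 27, q_2 = 6*1 + 1 = 7.
  i=3: a_3=1, p_3 = 1*27 + 4 = 31, q_3 = 1*7 + 1 = 8.
  i=4: a_4=10, p_4 = 10*31 + 27 = 337, q_4 = 10*8 + 7 = 87.
q_4 = 87 > 30, so the last convergent with denominator <= 30 is p_3/q_3 = 31/8.
The closest fraction with denominator <= 30 is either p_3/q_3 or the intermediate fraction (k*p_3 + p_2)/(k*q_3 + q_2) with the largest k >= 1 whose denominator stays <= 30; these approach x as k grows, and every other convergent or intermediate fraction in range is farther away.
Largest k: floor((30 - q_2)/q_3) = floor((30 - 7)/8) = 2.
That gives (2*31 + 27)/(2*8 + 7) = 89/23.
Compare the errors: |x - 31/8| = |337*8 - 31*87|/(87*8) = 1/696, and |x - 89/23| = |337*23 - 89*87|/(87*23) = 8/2001.
Cross-multiplying, 1*2001 = 2001 < 5568 = 8*696, so 1/696 is smaller: the convergent 31/8 is closer to x than 89/23.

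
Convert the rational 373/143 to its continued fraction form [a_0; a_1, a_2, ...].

[2; 1, 1, 1, 1, 4, 6]

Run the Euclidean algorithm on 373 and 143; the successive quotients are the partial quotients a_0, a_1, ... (each step inverts the fractional part left over by the previous one):
  373 = 2*143 + 87, so a_0 = 2.
  143 = 1*87 + 56, so a_1 = 1.
  87 = 1*56 + 31, so a_2 = 1.
  56 = 1*31 + 25, so a_3 = 1.
  31 = 1*25 + 6, so a_4 = 1.
  25 = 4*6 + 1, so a_5 = 4.
  6 = 6*1 + 0, so a_6 = 6.
The remainder reaches 0 after 7 divisions, so the expansion has 7 partial quotients, read off in order.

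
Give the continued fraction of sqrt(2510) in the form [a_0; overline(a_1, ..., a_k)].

Write x_i = (sqrt(2510) + m_i)/d_i with (m_0, d_0) = (0, 1). a_0 = floor(sqrt(2510)) = 50, since 50^2 = 2500 <= 2510 < 2601 = 51^2.
Iterate m_{i+1} = d_i*a_i - m_i, d_{i+1} = (2510 - m_{i+1}^2)/d_i, a_{i+1} = floor((a_0 + m_{i+1})/d_{i+1}):
  m_1 = 1*50 - 0 = 50, d_1 = (2510 - 50^2)/1 = 10/1 = 10, a_1 = floor((50 + 50)/10) = 10.
  m_2 = 10*10 - 50 = 50, d_2 = (2510 - 50^2)/10 = 10/10 = 1, a_2 = floor((50 + 50)/1) = 100.
  m_3 = 1*100 - 50 = 50, d_3 = (2510 - 50^2)/1 = 10/1 = 10: (m_3, d_3) = (m_1, d_1) = (50, 10), so from here the quotients repeat a_1, a_2; the period length is 2.
Hence the expansion of sqrt(2510) is a_0 = 50 followed by the repeating block 10, 100 (period 2).

[50; overline(10, 100)]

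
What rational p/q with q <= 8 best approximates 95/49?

2/1

Expand x = 95/49 as a continued fraction with the Euclidean algorithm:
  95 = 1*49 + 46, so a_0 = 1.
  49 = 1*46 + 3, so a_1 = 1.
  46 = 15*3 + 1, so a_2 = 15.
  3 = 3*1 + 0, so a_3 = 3.
so x = [1; 1, 15, 3].
Convergents (p_i = a_i*p_{i-1} + p_{i-2}, q_i = a_i*q_{i-1} + q_{i-2} with p_{-2}=0, p_{-1}=1, q_{-2}=1, q_{-1}=0), until the denominator exceeds 8:
  i=0: a_0=1, p_0 = 1*1 + 0 = 1, q_0 = 1*0 + 1 = 1.
  i=1: a_1=1, p_1 = 1*1 + 1 = 2, q_1 = 1*1 + 0 = 1.
  i=2: a_2=15, p_2 = 15*2 + 1 = 31, q_2 = 15*1 + 1 = 16.
q_2 = 16 > 8, so the last convergent with denominator <= 8 is p_1/q_1 = 2/1.
The closest fraction with denominator <= 8 is either p_1/q_1 or the intermediate fraction (k*p_1 + p_0)/(k*q_1 + q_0) with the largest k >= 1 whose denominator stays <= 8; these approach x as k grows, and every other convergent or intermediate fraction in range is farther away.
Largest k: floor((8 - q_0)/q_1) = floor((8 - 1)/1) = 7.
That gives (7*2 + 1)/(7*1 + 1) = 15/8.
Compare the errors: |x - 2/1| = |95*1 - 2*49|/(49*1) = 3/49, and |x - 15/8| = |95*8 - 15*49|/(49*8) = 25/392.
Cross-multiplying, 3*392 = 1176 < 1225 = 25*49, so 3/49 is smaller: the convergent 2/1 is closer to x than 15/8.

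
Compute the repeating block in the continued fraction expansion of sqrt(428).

[20; (1, 2, 4, 1, 5, 10, 5, 1, 4, 2, 1, 40)]

Write x_i = (sqrt(428) + m_i)/d_i with (m_0, d_0) = (0, 1). a_0 = floor(sqrt(428)) = 20, since 20^2 = 400 <= 428 < 441 = 21^2.
Iterate m_{i+1} = d_i*a_i - m_i, d_{i+1} = (428 - m_{i+1}^2)/d_i, a_{i+1} = floor((a_0 + m_{i+1})/d_{i+1}):
  m_1 = 1*20 - 0 = 20, d_1 = (428 - 20^2)/1 = 28/1 = 28, a_1 = floor((20 + 20)/28) = 1.
  m_2 = 28*1 - 20 = 8, d_2 = (428 - 8^2)/28 = 364/28 = 13, a_2 = floor((20 + 8)/13) = 2.
  m_3 = 13*2 - 8 = 18, d_3 = (428 - 18^2)/13 = 104/13 = 8, a_3 = floor((20 + 18)/8) = 4.
  m_4 = 8*4 - 18 = 14, d_4 = (428 - 14^2)/8 = 232/8 = 29, a_4 = floor((20 + 14)/29) = 1.
  m_5 = 29*1 - 14 = 15, d_5 = (428 - 15^2)/29 = 203/29 = 7, a_5 = floor((20 + 15)/7) = 5.
  m_6 = 7*5 - 15 = 20, d_6 = (428 - 20^2)/7 = 28/7 = 4, a_6 = floor((20 + 20)/4) = 10.
  m_7 = 4*10 - 20 = 20, d_7 = (428 - 20^2)/4 = 28/4 = 7, a_7 = floor((20 + 20)/7) = 5.
  m_8 = 7*5 - 20 = 15, d_8 = (428 - 15^2)/7 = 203/7 = 29, a_8 = floor((20 + 15)/29) = 1.
  m_9 = 29*1 - 15 = 14, d_9 = (428 - 14^2)/29 = 232/29 = 8, a_9 = floor((20 + 14)/8) = 4.
  m_10 = 8*4 - 14 = 18, d_10 = (428 - 18^2)/8 = 104/8 = 13, a_10 = floor((20 + 18)/13) = 2.
  m_11 = 13*2 - 18 = 8, d_11 = (428 - 8^2)/13 = 364/13 = 28, a_11 = floor((20 + 8)/28) = 1.
  m_12 = 28*1 - 8 = 20, d_12 = (428 - 20^2)/28 = 28/28 = 1, a_12 = floor((20 + 20)/1) = 40.
  m_13 = 1*40 - 20 = 20, d_13 = (428 - 20^2)/1 = 28/1 = 28: (m_13, d_13) = (m_1, d_1) = (20, 28), so from here the quotients repeat a_1, ..., a_12; the period length is 12.
Hence the expansion of sqrt(428) is a_0 = 20 followed by the repeating block 1, 2, 4, 1, 5, 10, 5, 1, 4, 2, 1, 40 (period 12).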